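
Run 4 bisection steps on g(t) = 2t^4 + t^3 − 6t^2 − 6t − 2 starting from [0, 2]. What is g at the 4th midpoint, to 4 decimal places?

m = 1, g(m) = -11 (−); new bracket [1, 2]
m = 1.5, g(m) = -11 (−); new bracket [1.5, 2]
m = 1.75, g(m) = -6.757812 (−); new bracket [1.75, 2]
m = 1.875, g(m) = -3.0327 (−); new bracket [1.875, 2]

-3.0327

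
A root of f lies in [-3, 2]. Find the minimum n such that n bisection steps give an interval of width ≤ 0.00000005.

27

Width after n steps is 5/2^n. Need 2^n ≥ 5/0.00000005 = 100000000.
2^26 = 67108864 < 100000000 ≤ 2^27 = 134217728, so n = 27.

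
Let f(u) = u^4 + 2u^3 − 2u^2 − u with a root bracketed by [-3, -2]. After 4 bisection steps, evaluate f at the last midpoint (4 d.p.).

-1.1055

m = -2.5, f(m) = -2.1875 (−); new bracket [-3, -2.5]
m = -2.75, f(m) = 3.222656 (+); new bracket [-2.75, -2.5]
m = -2.625, f(m) = 0.148682 (+); new bracket [-2.625, -2.5]
m = -2.5625, f(m) = -1.1055 (−); new bracket [-2.625, -2.5625]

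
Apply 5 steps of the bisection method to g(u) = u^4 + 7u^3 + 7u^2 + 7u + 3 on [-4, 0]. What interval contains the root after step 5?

g(-2) = -23 < 0, so the root lies in [-2, 0]
g(-1) = -3 < 0, so the root lies in [-1, 0]
g(-0.5) = 0.4375 > 0, so the root lies in [-1, -0.5]
g(-0.75) = -0.9492 < 0, so the root lies in [-0.75, -0.5]
g(-0.625) = -0.197 < 0, so the root lies in [-0.625, -0.5]

[-0.625, -0.5]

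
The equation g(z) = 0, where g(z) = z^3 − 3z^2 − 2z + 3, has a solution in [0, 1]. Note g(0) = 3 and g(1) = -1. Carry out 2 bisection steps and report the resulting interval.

g(0.5) = 1.375 > 0, so the root lies in [0.5, 1]
g(0.75) = 0.234375 > 0, so the root lies in [0.75, 1]

[0.75, 1]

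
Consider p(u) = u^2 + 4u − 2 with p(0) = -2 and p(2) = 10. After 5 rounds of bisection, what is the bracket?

[0.4375, 0.5]

m = 1, p(m) = 3 (+); new bracket [0, 1]
m = 0.5, p(m) = 0.25 (+); new bracket [0, 0.5]
m = 0.25, p(m) = -0.9375 (−); new bracket [0.25, 0.5]
m = 0.375, p(m) = -0.3594 (−); new bracket [0.375, 0.5]
m = 0.4375, p(m) = -0.0586 (−); new bracket [0.4375, 0.5]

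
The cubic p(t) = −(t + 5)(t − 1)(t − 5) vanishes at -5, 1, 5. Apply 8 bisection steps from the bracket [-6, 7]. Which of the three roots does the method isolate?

m = 0.5, p(m) = -12.375 (−); new bracket [-6, 0.5]
m = -2.75, p(m) = -65.390625 (−); new bracket [-6, -2.75]
m = -4.375, p(m) = -31.494141 (−); new bracket [-6, -4.375]
m = -5.1875, p(m) = 11.8191 (+); new bracket [-5.1875, -4.375]
m = -4.78125, p(m) = -12.3698 (−); new bracket [-5.1875, -4.78125]
m = -4.984375, p(m) = -0.9336 (−); new bracket [-5.1875, -4.984375]
m = -5.0859375, p(m) = 5.275 (+); new bracket [-5.0859375, -4.984375]
m = -5.03515625, p(m) = 2.1292 (+); new bracket [-5.03515625, -4.984375]

-5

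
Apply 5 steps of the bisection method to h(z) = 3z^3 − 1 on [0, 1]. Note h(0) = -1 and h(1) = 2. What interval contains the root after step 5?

[0.6875, 0.71875]

z = 0.5 gives h = -0.625, negative; keep [0.5, 1]
z = 0.75 gives h = 0.265625, positive; keep [0.5, 0.75]
z = 0.625 gives h = -0.267578, negative; keep [0.625, 0.75]
z = 0.6875 gives h = -0.0251, negative; keep [0.6875, 0.75]
z = 0.71875 gives h = 0.1139, positive; keep [0.6875, 0.71875]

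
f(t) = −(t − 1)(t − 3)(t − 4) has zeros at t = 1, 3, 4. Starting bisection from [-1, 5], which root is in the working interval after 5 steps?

f(2) = -2 < 0, so the root lies in [-1, 2]
f(0.5) = 4.375 > 0, so the root lies in [0.5, 2]
f(1.25) = -1.203125 < 0, so the root lies in [0.5, 1.25]
f(0.875) = 0.8301 > 0, so the root lies in [0.875, 1.25]
f(1.0625) = -0.3557 < 0, so the root lies in [0.875, 1.0625]

1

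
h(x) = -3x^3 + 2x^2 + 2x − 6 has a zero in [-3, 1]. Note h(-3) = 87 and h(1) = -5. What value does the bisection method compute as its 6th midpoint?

x = -1 gives h = -3, negative; keep [-3, -1]
x = -2 gives h = 22, positive; keep [-2, -1]
x = -1.5 gives h = 5.625, positive; keep [-1.5, -1]
x = -1.25 gives h = 0.4844, positive; keep [-1.25, -1]
x = -1.125 gives h = -1.4473, negative; keep [-1.25, -1.125]
x = -1.1875 gives h = -0.531, negative; keep [-1.25, -1.1875]

-1.1875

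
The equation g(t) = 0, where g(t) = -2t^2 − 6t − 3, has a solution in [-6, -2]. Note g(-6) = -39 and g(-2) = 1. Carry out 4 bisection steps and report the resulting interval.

[-2.5, -2.25]

g(-4) = -11 < 0, so the root lies in [-4, -2]
g(-3) = -3 < 0, so the root lies in [-3, -2]
g(-2.5) = -0.5 < 0, so the root lies in [-2.5, -2]
g(-2.25) = 0.375 > 0, so the root lies in [-2.5, -2.25]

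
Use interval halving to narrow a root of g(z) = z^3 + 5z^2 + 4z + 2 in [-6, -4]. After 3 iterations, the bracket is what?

m = -5, g(m) = -18 (−); new bracket [-5, -4]
m = -4.5, g(m) = -5.875 (−); new bracket [-4.5, -4]
m = -4.25, g(m) = -1.453125 (−); new bracket [-4.25, -4]

[-4.25, -4]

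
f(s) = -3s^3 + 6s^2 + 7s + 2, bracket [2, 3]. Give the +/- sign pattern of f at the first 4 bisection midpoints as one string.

+++-

s = 2.5 gives f = 10.125, positive; keep [2.5, 3]
s = 2.75 gives f = 4.234375, positive; keep [2.75, 3]
s = 2.875 gives f = 0.427734, positive; keep [2.875, 3]
s = 2.9375 gives f = -1.7063, negative; keep [2.875, 2.9375]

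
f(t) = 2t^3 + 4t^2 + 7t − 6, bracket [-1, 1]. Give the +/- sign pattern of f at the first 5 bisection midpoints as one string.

--++-

f(0) = -6 < 0, so the root lies in [0, 1]
f(0.5) = -1.25 < 0, so the root lies in [0.5, 1]
f(0.75) = 2.34375 > 0, so the root lies in [0.5, 0.75]
f(0.625) = 0.4258 > 0, so the root lies in [0.5, 0.625]
f(0.5625) = -0.4409 < 0, so the root lies in [0.5625, 0.625]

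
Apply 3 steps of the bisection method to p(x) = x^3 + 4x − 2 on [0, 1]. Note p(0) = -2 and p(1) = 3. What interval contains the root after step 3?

[0.375, 0.5]

m = 0.5, p(m) = 0.125 (+); new bracket [0, 0.5]
m = 0.25, p(m) = -0.984375 (−); new bracket [0.25, 0.5]
m = 0.375, p(m) = -0.447266 (−); new bracket [0.375, 0.5]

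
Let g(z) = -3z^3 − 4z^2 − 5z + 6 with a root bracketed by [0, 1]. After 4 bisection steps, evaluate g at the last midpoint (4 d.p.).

z = 0.5 gives g = 2.125, positive; keep [0.5, 1]
z = 0.75 gives g = -1.265625, negative; keep [0.5, 0.75]
z = 0.625 gives g = 0.580078, positive; keep [0.625, 0.75]
z = 0.6875 gives g = -0.303, negative; keep [0.625, 0.6875]

-0.3030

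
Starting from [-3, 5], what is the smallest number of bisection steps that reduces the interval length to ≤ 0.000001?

23

Width after n steps is 8/2^n. Need 2^n ≥ 8/0.000001 = 8000000.
2^22 = 4194304 < 8000000 ≤ 2^23 = 8388608, so n = 23.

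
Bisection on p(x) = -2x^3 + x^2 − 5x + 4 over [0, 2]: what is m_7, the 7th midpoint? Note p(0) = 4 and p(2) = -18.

0.734375

midpoint 1: p = -2 < 0 → [0, 1]
midpoint 0.5: p = 1.5 > 0 → [0.5, 1]
midpoint 0.75: p = -0.03125 < 0 → [0.5, 0.75]
midpoint 0.625: p = 0.7773 > 0 → [0.625, 0.75]
midpoint 0.6875: p = 0.3853 > 0 → [0.6875, 0.75]
midpoint 0.71875: p = 0.1802 > 0 → [0.71875, 0.75]
midpoint 0.734375: p = 0.0753 > 0 → [0.734375, 0.75]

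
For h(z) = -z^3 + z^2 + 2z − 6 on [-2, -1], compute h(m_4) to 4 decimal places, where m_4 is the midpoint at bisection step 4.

-0.3855

m = -1.5, h(m) = -3.375 (−); new bracket [-2, -1.5]
m = -1.75, h(m) = -1.078125 (−); new bracket [-2, -1.75]
m = -1.875, h(m) = 0.357422 (+); new bracket [-1.875, -1.75]
m = -1.8125, h(m) = -0.3855 (−); new bracket [-1.875, -1.8125]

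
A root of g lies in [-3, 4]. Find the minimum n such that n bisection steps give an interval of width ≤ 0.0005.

14

Width after n steps is 7/2^n. Need 2^n ≥ 7/0.0005 = 14000.
2^13 = 8192 < 14000 ≤ 2^14 = 16384, so n = 14.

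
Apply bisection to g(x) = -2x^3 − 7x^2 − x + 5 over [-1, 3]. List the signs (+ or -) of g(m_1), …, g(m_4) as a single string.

-++-

midpoint 1: g = -5 < 0 → [-1, 1]
midpoint 0: g = 5 > 0 → [0, 1]
midpoint 0.5: g = 2.5 > 0 → [0.5, 1]
midpoint 0.75: g = -0.5312 < 0 → [0.5, 0.75]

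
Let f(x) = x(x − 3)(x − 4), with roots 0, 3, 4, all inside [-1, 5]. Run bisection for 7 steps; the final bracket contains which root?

x = 2 gives f = 4, positive; keep [-1, 2]
x = 0.5 gives f = 4.375, positive; keep [-1, 0.5]
x = -0.25 gives f = -3.453125, negative; keep [-0.25, 0.5]
x = 0.125 gives f = 1.3926, positive; keep [-0.25, 0.125]
x = -0.0625 gives f = -0.7776, negative; keep [-0.0625, 0.125]
x = 0.03125 gives f = 0.3682, positive; keep [-0.0625, 0.03125]
x = -0.015625 gives f = -0.1892, negative; keep [-0.015625, 0.03125]

0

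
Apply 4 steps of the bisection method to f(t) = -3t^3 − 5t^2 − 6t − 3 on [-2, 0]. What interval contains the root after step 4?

[-0.875, -0.75]

midpoint -1: f = 1 > 0 → [-1, 0]
midpoint -0.5: f = -0.875 < 0 → [-1, -0.5]
midpoint -0.75: f = -0.046875 < 0 → [-1, -0.75]
midpoint -0.875: f = 0.4316 > 0 → [-0.875, -0.75]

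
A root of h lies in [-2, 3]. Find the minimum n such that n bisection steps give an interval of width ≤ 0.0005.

Width after n steps is 5/2^n. Need 2^n ≥ 5/0.0005 = 10000.
2^13 = 8192 < 10000 ≤ 2^14 = 16384, so n = 14.

14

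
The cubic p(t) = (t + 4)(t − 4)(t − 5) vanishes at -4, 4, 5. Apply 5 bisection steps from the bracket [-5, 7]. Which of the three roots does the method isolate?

p(1) = 60 > 0, so the root lies in [-5, 1]
p(-2) = 84 > 0, so the root lies in [-5, -2]
p(-3.5) = 31.875 > 0, so the root lies in [-5, -3.5]
p(-4.25) = -19.0781 < 0, so the root lies in [-4.25, -3.5]
p(-3.875) = 8.7363 > 0, so the root lies in [-4.25, -3.875]

-4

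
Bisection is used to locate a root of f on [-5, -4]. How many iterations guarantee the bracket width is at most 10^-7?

24

Width after n steps is 1/2^n. Need 2^n ≥ 1/10^-7 = 10000000.
2^23 = 8388608 < 10000000 ≤ 2^24 = 16777216, so n = 24.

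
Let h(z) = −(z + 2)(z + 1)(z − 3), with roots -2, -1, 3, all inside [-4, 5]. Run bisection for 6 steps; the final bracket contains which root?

3

h(0.5) = 9.375 > 0, so the root lies in [0.5, 5]
h(2.75) = 4.453125 > 0, so the root lies in [2.75, 5]
h(3.875) = -25.060547 < 0, so the root lies in [2.75, 3.875]
h(3.3125) = -7.1594 < 0, so the root lies in [2.75, 3.3125]
h(3.03125) = -0.6338 < 0, so the root lies in [2.75, 3.03125]
h(2.890625) = 2.0811 > 0, so the root lies in [2.890625, 3.03125]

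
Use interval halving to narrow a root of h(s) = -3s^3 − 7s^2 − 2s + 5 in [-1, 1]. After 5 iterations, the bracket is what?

s = 0 gives h = 5, positive; keep [0, 1]
s = 0.5 gives h = 1.875, positive; keep [0.5, 1]
s = 0.75 gives h = -1.703125, negative; keep [0.5, 0.75]
s = 0.625 gives h = 0.2832, positive; keep [0.625, 0.75]
s = 0.6875 gives h = -0.6584, negative; keep [0.625, 0.6875]

[0.625, 0.6875]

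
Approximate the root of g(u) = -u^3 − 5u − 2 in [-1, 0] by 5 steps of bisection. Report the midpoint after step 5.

-0.40625

g(-0.5) = 0.625 > 0, so the root lies in [-0.5, 0]
g(-0.25) = -0.734375 < 0, so the root lies in [-0.5, -0.25]
g(-0.375) = -0.072266 < 0, so the root lies in [-0.5, -0.375]
g(-0.4375) = 0.2712 > 0, so the root lies in [-0.4375, -0.375]
g(-0.40625) = 0.0983 > 0, so the root lies in [-0.40625, -0.375]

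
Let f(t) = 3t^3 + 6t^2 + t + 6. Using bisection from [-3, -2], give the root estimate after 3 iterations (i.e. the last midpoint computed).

-2.125

f(-2.5) = -5.875 < 0, so the root lies in [-2.5, -2]
f(-2.25) = -0.046875 < 0, so the root lies in [-2.25, -2]
f(-2.125) = 2.181641 > 0, so the root lies in [-2.25, -2.125]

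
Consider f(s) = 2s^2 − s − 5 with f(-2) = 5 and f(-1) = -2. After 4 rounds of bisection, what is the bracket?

f(-1.5) = 1 > 0, so the root lies in [-1.5, -1]
f(-1.25) = -0.625 < 0, so the root lies in [-1.5, -1.25]
f(-1.375) = 0.15625 > 0, so the root lies in [-1.375, -1.25]
f(-1.3125) = -0.2422 < 0, so the root lies in [-1.375, -1.3125]

[-1.375, -1.3125]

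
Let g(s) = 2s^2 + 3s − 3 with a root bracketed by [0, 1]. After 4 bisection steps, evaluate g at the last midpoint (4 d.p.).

g(0.5) = -1 < 0, so the root lies in [0.5, 1]
g(0.75) = 0.375 > 0, so the root lies in [0.5, 0.75]
g(0.625) = -0.34375 < 0, so the root lies in [0.625, 0.75]
g(0.6875) = 0.0078 > 0, so the root lies in [0.625, 0.6875]

0.0078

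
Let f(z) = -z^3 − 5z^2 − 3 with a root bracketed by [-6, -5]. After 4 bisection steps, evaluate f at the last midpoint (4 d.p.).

-1.3982

f(-5.5) = 12.125 > 0, so the root lies in [-5.5, -5]
f(-5.25) = 3.890625 > 0, so the root lies in [-5.25, -5]
f(-5.125) = 0.283203 > 0, so the root lies in [-5.125, -5]
f(-5.0625) = -1.3982 < 0, so the root lies in [-5.125, -5.0625]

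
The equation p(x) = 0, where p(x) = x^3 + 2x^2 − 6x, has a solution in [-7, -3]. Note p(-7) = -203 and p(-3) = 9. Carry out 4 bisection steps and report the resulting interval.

[-3.75, -3.5]

m = -5, p(m) = -45 (−); new bracket [-5, -3]
m = -4, p(m) = -8 (−); new bracket [-4, -3]
m = -3.5, p(m) = 2.625 (+); new bracket [-4, -3.5]
m = -3.75, p(m) = -2.1094 (−); new bracket [-3.75, -3.5]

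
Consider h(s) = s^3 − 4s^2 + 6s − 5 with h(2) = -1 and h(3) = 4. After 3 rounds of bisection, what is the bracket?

[2.25, 2.375]

h(2.5) = 0.625 > 0, so the root lies in [2, 2.5]
h(2.25) = -0.359375 < 0, so the root lies in [2.25, 2.5]
h(2.375) = 0.083984 > 0, so the root lies in [2.25, 2.375]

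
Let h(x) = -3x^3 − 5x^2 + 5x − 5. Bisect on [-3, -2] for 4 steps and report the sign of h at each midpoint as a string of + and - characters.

midpoint -2.5: h = -1.875 < 0 → [-3, -2.5]
midpoint -2.75: h = 5.828125 > 0 → [-2.75, -2.5]
midpoint -2.625: h = 1.685547 > 0 → [-2.625, -2.5]
midpoint -2.5625: h = -0.1653 < 0 → [-2.625, -2.5625]

-++-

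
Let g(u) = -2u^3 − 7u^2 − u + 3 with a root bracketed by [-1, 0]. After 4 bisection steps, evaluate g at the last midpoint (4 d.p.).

midpoint -0.5: g = 2 > 0 → [-1, -0.5]
midpoint -0.75: g = 0.65625 > 0 → [-1, -0.75]
midpoint -0.875: g = -0.144531 < 0 → [-0.875, -0.75]
midpoint -0.8125: g = 0.2642 > 0 → [-0.875, -0.8125]

0.2642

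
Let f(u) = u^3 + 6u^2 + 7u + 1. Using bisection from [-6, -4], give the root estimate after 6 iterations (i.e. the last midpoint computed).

f(-5) = -9 < 0, so the root lies in [-5, -4]
f(-4.5) = -0.125 < 0, so the root lies in [-4.5, -4]
f(-4.25) = 2.859375 > 0, so the root lies in [-4.5, -4.25]
f(-4.375) = 1.4785 > 0, so the root lies in [-4.5, -4.375]
f(-4.4375) = 0.7053 > 0, so the root lies in [-4.5, -4.4375]
f(-4.46875) = 0.2974 > 0, so the root lies in [-4.5, -4.46875]

-4.46875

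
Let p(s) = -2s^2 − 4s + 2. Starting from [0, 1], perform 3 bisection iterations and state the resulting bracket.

[0.375, 0.5]

midpoint 0.5: p = -0.5 < 0 → [0, 0.5]
midpoint 0.25: p = 0.875 > 0 → [0.25, 0.5]
midpoint 0.375: p = 0.21875 > 0 → [0.375, 0.5]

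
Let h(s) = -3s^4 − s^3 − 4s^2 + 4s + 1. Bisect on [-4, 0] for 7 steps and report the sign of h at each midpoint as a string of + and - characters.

midpoint -2: h = -63 < 0 → [-2, 0]
midpoint -1: h = -9 < 0 → [-1, 0]
midpoint -0.5: h = -2.0625 < 0 → [-0.5, 0]
midpoint -0.25: h = -0.2461 < 0 → [-0.25, 0]
midpoint -0.125: h = 0.4387 > 0 → [-0.25, -0.125]
midpoint -0.1875: h = 0.1123 > 0 → [-0.25, -0.1875]
midpoint -0.21875: h = -0.0628 < 0 → [-0.21875, -0.1875]

----++-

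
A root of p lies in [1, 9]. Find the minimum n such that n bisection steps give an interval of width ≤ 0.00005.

Width after n steps is 8/2^n. Need 2^n ≥ 8/0.00005 = 160000.
2^17 = 131072 < 160000 ≤ 2^18 = 262144, so n = 18.

18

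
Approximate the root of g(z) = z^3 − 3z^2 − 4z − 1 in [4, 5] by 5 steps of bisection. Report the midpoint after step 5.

midpoint 4.5: g = 11.375 > 0 → [4, 4.5]
midpoint 4.25: g = 4.578125 > 0 → [4, 4.25]
midpoint 4.125: g = 1.642578 > 0 → [4, 4.125]
midpoint 4.0625: g = 0.2854 > 0 → [4, 4.0625]
midpoint 4.03125: g = -0.3662 < 0 → [4.03125, 4.0625]

4.03125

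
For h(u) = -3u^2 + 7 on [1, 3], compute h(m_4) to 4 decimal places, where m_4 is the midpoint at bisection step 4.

-0.9219

m = 2, h(m) = -5 (−); new bracket [1, 2]
m = 1.5, h(m) = 0.25 (+); new bracket [1.5, 2]
m = 1.75, h(m) = -2.1875 (−); new bracket [1.5, 1.75]
m = 1.625, h(m) = -0.9219 (−); new bracket [1.5, 1.625]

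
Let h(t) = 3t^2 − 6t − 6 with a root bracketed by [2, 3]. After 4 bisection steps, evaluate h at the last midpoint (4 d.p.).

-0.4570

midpoint 2.5: h = -2.25 < 0 → [2.5, 3]
midpoint 2.75: h = 0.1875 > 0 → [2.5, 2.75]
midpoint 2.625: h = -1.078125 < 0 → [2.625, 2.75]
midpoint 2.6875: h = -0.457 < 0 → [2.6875, 2.75]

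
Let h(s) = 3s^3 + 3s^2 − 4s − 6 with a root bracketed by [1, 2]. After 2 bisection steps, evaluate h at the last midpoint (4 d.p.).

midpoint 1.5: h = 4.875 > 0 → [1, 1.5]
midpoint 1.25: h = -0.453125 < 0 → [1.25, 1.5]

-0.4531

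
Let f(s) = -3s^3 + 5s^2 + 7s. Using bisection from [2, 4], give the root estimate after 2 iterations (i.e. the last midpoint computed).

2.5

midpoint 3: f = -15 < 0 → [2, 3]
midpoint 2.5: f = 1.875 > 0 → [2.5, 3]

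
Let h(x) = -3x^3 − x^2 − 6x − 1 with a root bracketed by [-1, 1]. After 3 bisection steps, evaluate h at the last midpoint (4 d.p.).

0.4844

midpoint 0: h = -1 < 0 → [-1, 0]
midpoint -0.5: h = 2.125 > 0 → [-0.5, 0]
midpoint -0.25: h = 0.484375 > 0 → [-0.25, 0]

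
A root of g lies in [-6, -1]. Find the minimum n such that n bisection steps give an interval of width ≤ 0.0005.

Width after n steps is 5/2^n. Need 2^n ≥ 5/0.0005 = 10000.
2^13 = 8192 < 10000 ≤ 2^14 = 16384, so n = 14.

14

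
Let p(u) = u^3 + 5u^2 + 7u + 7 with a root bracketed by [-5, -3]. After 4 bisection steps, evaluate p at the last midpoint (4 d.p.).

p(-4) = -5 < 0, so the root lies in [-4, -3]
p(-3.5) = 0.875 > 0, so the root lies in [-4, -3.5]
p(-3.75) = -1.671875 < 0, so the root lies in [-3.75, -3.5]
p(-3.625) = -0.3066 < 0, so the root lies in [-3.625, -3.5]

-0.3066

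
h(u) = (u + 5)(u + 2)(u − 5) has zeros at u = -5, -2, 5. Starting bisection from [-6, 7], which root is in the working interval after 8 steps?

u = 0.5 gives h = -61.875, negative; keep [0.5, 7]
u = 3.75 gives h = -62.890625, negative; keep [3.75, 7]
u = 5.375 gives h = 28.693359, positive; keep [3.75, 5.375]
u = 4.5625 gives h = -27.4548, negative; keep [4.5625, 5.375]
u = 4.96875 gives h = -2.1709, negative; keep [4.96875, 5.375]
u = 5.171875 gives h = 12.5385, positive; keep [4.96875, 5.171875]
u = 5.0703125 gives h = 5.0063, positive; keep [4.96875, 5.0703125]
u = 5.01953125 gives h = 1.3737, positive; keep [4.96875, 5.01953125]

5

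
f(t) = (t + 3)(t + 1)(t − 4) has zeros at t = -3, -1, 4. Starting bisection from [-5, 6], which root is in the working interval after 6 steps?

4

midpoint 0.5: f = -18.375 < 0 → [0.5, 6]
midpoint 3.25: f = -19.921875 < 0 → [3.25, 6]
midpoint 4.625: f = 26.806641 > 0 → [3.25, 4.625]
midpoint 3.9375: f = -2.1409 < 0 → [3.9375, 4.625]
midpoint 4.28125: f = 10.8152 > 0 → [3.9375, 4.28125]
midpoint 4.109375: f = 3.973 > 0 → [3.9375, 4.109375]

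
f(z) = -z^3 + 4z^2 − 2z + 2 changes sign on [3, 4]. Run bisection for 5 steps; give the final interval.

midpoint 3.5: f = 1.125 > 0 → [3.5, 4]
midpoint 3.75: f = -1.984375 < 0 → [3.5, 3.75]
midpoint 3.625: f = -0.322266 < 0 → [3.5, 3.625]
midpoint 3.5625: f = 0.4275 > 0 → [3.5625, 3.625]
midpoint 3.59375: f = 0.0592 > 0 → [3.59375, 3.625]

[3.59375, 3.625]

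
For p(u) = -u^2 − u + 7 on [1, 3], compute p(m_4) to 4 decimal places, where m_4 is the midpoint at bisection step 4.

0.3594

p(2) = 1 > 0, so the root lies in [2, 3]
p(2.5) = -1.75 < 0, so the root lies in [2, 2.5]
p(2.25) = -0.3125 < 0, so the root lies in [2, 2.25]
p(2.125) = 0.3594 > 0, so the root lies in [2.125, 2.25]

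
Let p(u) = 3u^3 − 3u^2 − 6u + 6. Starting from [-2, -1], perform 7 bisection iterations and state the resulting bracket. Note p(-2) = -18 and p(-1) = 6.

[-1.421875, -1.4140625]

p(-1.5) = -1.875 < 0, so the root lies in [-1.5, -1]
p(-1.25) = 2.953125 > 0, so the root lies in [-1.5, -1.25]
p(-1.375) = 0.779297 > 0, so the root lies in [-1.5, -1.375]
p(-1.4375) = -0.4856 < 0, so the root lies in [-1.4375, -1.375]
p(-1.40625) = 0.1621 > 0, so the root lies in [-1.4375, -1.40625]
p(-1.421875) = -0.1579 < 0, so the root lies in [-1.421875, -1.40625]
p(-1.4140625) = 0.0031 > 0, so the root lies in [-1.421875, -1.4140625]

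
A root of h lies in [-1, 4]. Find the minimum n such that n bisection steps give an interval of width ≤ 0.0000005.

Width after n steps is 5/2^n. Need 2^n ≥ 5/0.0000005 = 10000000.
2^23 = 8388608 < 10000000 ≤ 2^24 = 16777216, so n = 24.

24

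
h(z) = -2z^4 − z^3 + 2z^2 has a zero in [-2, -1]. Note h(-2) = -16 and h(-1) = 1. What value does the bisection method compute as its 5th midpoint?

h(-1.5) = -2.25 < 0, so the root lies in [-1.5, -1]
h(-1.25) = 0.195312 > 0, so the root lies in [-1.5, -1.25]
h(-1.375) = -0.768066 < 0, so the root lies in [-1.375, -1.25]
h(-1.3125) = -0.2288 < 0, so the root lies in [-1.3125, -1.25]
h(-1.28125) = -0.0032 < 0, so the root lies in [-1.28125, -1.25]

-1.28125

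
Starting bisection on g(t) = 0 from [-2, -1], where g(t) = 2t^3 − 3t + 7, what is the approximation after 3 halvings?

-1.875

midpoint -1.5: g = 4.75 > 0 → [-2, -1.5]
midpoint -1.75: g = 1.53125 > 0 → [-2, -1.75]
midpoint -1.875: g = -0.558594 < 0 → [-1.875, -1.75]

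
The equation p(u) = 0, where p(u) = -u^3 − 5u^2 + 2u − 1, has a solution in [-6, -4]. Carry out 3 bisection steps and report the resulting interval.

m = -5, p(m) = -11 (−); new bracket [-6, -5]
m = -5.5, p(m) = 3.125 (+); new bracket [-5.5, -5]
m = -5.25, p(m) = -4.609375 (−); new bracket [-5.5, -5.25]

[-5.5, -5.25]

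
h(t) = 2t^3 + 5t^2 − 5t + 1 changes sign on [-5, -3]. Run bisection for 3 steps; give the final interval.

[-3.5, -3.25]

h(-4) = -27 < 0, so the root lies in [-4, -3]
h(-3.5) = -6 < 0, so the root lies in [-3.5, -3]
h(-3.25) = 1.40625 > 0, so the root lies in [-3.5, -3.25]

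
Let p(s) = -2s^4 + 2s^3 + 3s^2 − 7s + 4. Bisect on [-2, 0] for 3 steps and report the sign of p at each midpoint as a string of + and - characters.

++-

m = -1, p(m) = 10 (+); new bracket [-2, -1]
m = -1.5, p(m) = 4.375 (+); new bracket [-2, -1.5]
m = -1.75, p(m) = -4.039062 (−); new bracket [-1.75, -1.5]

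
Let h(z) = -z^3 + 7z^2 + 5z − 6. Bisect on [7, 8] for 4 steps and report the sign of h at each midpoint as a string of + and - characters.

h(7.5) = 3.375 > 0, so the root lies in [7.5, 8]
h(7.75) = -12.296875 < 0, so the root lies in [7.5, 7.75]
h(7.625) = -4.212891 < 0, so the root lies in [7.5, 7.625]
h(7.5625) = -0.3577 < 0, so the root lies in [7.5, 7.5625]

+---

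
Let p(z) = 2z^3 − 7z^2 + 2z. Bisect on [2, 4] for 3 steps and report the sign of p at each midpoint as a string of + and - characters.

-++

p(3) = -3 < 0, so the root lies in [3, 4]
p(3.5) = 7 > 0, so the root lies in [3, 3.5]
p(3.25) = 1.21875 > 0, so the root lies in [3, 3.25]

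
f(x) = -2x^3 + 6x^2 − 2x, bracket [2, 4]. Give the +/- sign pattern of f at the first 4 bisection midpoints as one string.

-+--

f(3) = -6 < 0, so the root lies in [2, 3]
f(2.5) = 1.25 > 0, so the root lies in [2.5, 3]
f(2.75) = -1.71875 < 0, so the root lies in [2.5, 2.75]
f(2.625) = -0.082 < 0, so the root lies in [2.5, 2.625]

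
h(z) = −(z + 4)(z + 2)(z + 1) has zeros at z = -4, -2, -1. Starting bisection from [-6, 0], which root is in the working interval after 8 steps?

-4

z = -3 gives h = -2, negative; keep [-6, -3]
z = -4.5 gives h = 4.375, positive; keep [-4.5, -3]
z = -3.75 gives h = -1.203125, negative; keep [-4.5, -3.75]
z = -4.125 gives h = 0.8301, positive; keep [-4.125, -3.75]
z = -3.9375 gives h = -0.3557, negative; keep [-4.125, -3.9375]
z = -4.03125 gives h = 0.1924, positive; keep [-4.03125, -3.9375]
z = -3.984375 gives h = -0.0925, negative; keep [-4.03125, -3.984375]
z = -4.0078125 gives h = 0.0472, positive; keep [-4.0078125, -3.984375]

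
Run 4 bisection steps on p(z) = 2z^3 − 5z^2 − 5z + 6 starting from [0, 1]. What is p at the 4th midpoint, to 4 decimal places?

-0.2905

midpoint 0.5: p = 2.5 > 0 → [0.5, 1]
midpoint 0.75: p = 0.28125 > 0 → [0.75, 1]
midpoint 0.875: p = -0.863281 < 0 → [0.75, 0.875]
midpoint 0.8125: p = -0.2905 < 0 → [0.75, 0.8125]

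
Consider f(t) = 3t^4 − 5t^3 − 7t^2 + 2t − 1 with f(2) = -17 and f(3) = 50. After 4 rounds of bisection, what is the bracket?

[2.5, 2.5625]

f(2.5) = -0.6875 < 0, so the root lies in [2.5, 3]
f(2.75) = 19.152344 > 0, so the root lies in [2.5, 2.75]
f(2.625) = 8.018311 > 0, so the root lies in [2.5, 2.625]
f(2.5625) = 3.3811 > 0, so the root lies in [2.5, 2.5625]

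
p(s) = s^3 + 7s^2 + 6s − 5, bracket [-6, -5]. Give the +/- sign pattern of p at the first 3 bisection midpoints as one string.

p(-5.5) = 7.375 > 0, so the root lies in [-6, -5.5]
p(-5.75) = 1.828125 > 0, so the root lies in [-6, -5.75]
p(-5.875) = -1.419922 < 0, so the root lies in [-5.875, -5.75]

++-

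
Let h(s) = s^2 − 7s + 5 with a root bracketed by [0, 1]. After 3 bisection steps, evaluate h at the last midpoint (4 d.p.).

-0.3594

h(0.5) = 1.75 > 0, so the root lies in [0.5, 1]
h(0.75) = 0.3125 > 0, so the root lies in [0.75, 1]
h(0.875) = -0.359375 < 0, so the root lies in [0.75, 0.875]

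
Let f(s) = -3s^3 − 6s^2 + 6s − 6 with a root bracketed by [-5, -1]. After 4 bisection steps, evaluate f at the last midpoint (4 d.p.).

-5.4844

f(-3) = 3 > 0, so the root lies in [-3, -1]
f(-2) = -18 < 0, so the root lies in [-3, -2]
f(-2.5) = -11.625 < 0, so the root lies in [-3, -2.5]
f(-2.75) = -5.4844 < 0, so the root lies in [-3, -2.75]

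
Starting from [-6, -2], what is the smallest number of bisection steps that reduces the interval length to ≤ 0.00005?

17

Width after n steps is 4/2^n. Need 2^n ≥ 4/0.00005 = 80000.
2^16 = 65536 < 80000 ≤ 2^17 = 131072, so n = 17.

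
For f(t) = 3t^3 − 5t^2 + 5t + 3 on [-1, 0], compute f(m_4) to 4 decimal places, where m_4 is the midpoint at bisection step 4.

-0.3958

midpoint -0.5: f = -1.125 < 0 → [-0.5, 0]
midpoint -0.25: f = 1.390625 > 0 → [-0.5, -0.25]
midpoint -0.375: f = 0.263672 > 0 → [-0.5, -0.375]
midpoint -0.4375: f = -0.3958 < 0 → [-0.4375, -0.375]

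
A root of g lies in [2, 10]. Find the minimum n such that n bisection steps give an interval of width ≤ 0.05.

8

Width after n steps is 8/2^n. Need 2^n ≥ 8/0.05 = 160.
2^7 = 128 < 160 ≤ 2^8 = 256, so n = 8.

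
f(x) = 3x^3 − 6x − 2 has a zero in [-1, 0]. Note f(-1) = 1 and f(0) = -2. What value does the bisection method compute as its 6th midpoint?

-0.359375

x = -0.5 gives f = 0.625, positive; keep [-0.5, 0]
x = -0.25 gives f = -0.546875, negative; keep [-0.5, -0.25]
x = -0.375 gives f = 0.091797, positive; keep [-0.375, -0.25]
x = -0.3125 gives f = -0.2166, negative; keep [-0.375, -0.3125]
x = -0.34375 gives f = -0.0594, negative; keep [-0.375, -0.34375]
x = -0.359375 gives f = 0.017, positive; keep [-0.359375, -0.34375]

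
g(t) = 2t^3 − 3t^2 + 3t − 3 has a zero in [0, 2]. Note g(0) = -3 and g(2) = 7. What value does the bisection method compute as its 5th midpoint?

1.3125

m = 1, g(m) = -1 (−); new bracket [1, 2]
m = 1.5, g(m) = 1.5 (+); new bracket [1, 1.5]
m = 1.25, g(m) = -0.03125 (−); new bracket [1.25, 1.5]
m = 1.375, g(m) = 0.6523 (+); new bracket [1.25, 1.375]
m = 1.3125, g(m) = 0.2915 (+); new bracket [1.25, 1.3125]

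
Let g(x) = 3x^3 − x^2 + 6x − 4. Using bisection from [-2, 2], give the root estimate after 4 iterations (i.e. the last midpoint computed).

midpoint 0: g = -4 < 0 → [0, 2]
midpoint 1: g = 4 > 0 → [0, 1]
midpoint 0.5: g = -0.875 < 0 → [0.5, 1]
midpoint 0.75: g = 1.2031 > 0 → [0.5, 0.75]

0.75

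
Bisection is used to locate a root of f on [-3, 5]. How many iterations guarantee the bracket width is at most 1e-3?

13

Width after n steps is 8/2^n. Need 2^n ≥ 8/1e-3 = 8000.
2^12 = 4096 < 8000 ≤ 2^13 = 8192, so n = 13.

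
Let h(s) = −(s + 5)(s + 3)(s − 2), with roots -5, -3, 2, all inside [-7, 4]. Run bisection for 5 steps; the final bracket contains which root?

2

midpoint -1.5: h = 18.375 > 0 → [-1.5, 4]
midpoint 1.25: h = 19.921875 > 0 → [1.25, 4]
midpoint 2.625: h = -26.806641 < 0 → [1.25, 2.625]
midpoint 1.9375: h = 2.1409 > 0 → [1.9375, 2.625]
midpoint 2.28125: h = -10.8152 < 0 → [1.9375, 2.28125]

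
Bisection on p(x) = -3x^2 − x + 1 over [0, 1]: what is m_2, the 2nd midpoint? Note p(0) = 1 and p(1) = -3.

0.25

p(0.5) = -0.25 < 0, so the root lies in [0, 0.5]
p(0.25) = 0.5625 > 0, so the root lies in [0.25, 0.5]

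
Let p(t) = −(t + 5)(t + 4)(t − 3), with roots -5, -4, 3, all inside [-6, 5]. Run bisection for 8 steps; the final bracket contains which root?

midpoint -0.5: p = 55.125 > 0 → [-0.5, 5]
midpoint 2.25: p = 33.984375 > 0 → [2.25, 5]
midpoint 3.625: p = -41.103516 < 0 → [2.25, 3.625]
midpoint 2.9375: p = 3.4417 > 0 → [2.9375, 3.625]
midpoint 3.28125: p = -16.9588 < 0 → [2.9375, 3.28125]
midpoint 3.109375: p = -6.3058 < 0 → [2.9375, 3.109375]
midpoint 3.0234375: p = -1.3208 < 0 → [2.9375, 3.0234375]
midpoint 2.98046875: p = 1.088 > 0 → [2.98046875, 3.0234375]

3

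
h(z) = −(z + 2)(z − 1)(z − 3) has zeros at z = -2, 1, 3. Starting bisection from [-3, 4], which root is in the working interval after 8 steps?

-2

midpoint 0.5: h = -3.125 < 0 → [-3, 0.5]
midpoint -1.25: h = -7.171875 < 0 → [-3, -1.25]
midpoint -2.125: h = 2.001953 > 0 → [-2.125, -1.25]
midpoint -1.6875: h = -3.9368 < 0 → [-2.125, -1.6875]
midpoint -1.90625: h = -1.3368 < 0 → [-2.125, -1.90625]
midpoint -2.015625: h = 0.2363 > 0 → [-2.015625, -1.90625]
midpoint -1.9609375: h = -0.5738 < 0 → [-2.015625, -1.9609375]
midpoint -1.98828125: h = -0.1747 < 0 → [-2.015625, -1.98828125]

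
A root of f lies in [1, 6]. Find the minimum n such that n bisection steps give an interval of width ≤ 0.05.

Width after n steps is 5/2^n. Need 2^n ≥ 5/0.05 = 100.
2^6 = 64 < 100 ≤ 2^7 = 128, so n = 7.

7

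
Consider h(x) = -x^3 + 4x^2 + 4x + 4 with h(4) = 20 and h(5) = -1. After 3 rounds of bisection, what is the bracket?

m = 4.5, h(m) = 11.875 (+); new bracket [4.5, 5]
m = 4.75, h(m) = 6.078125 (+); new bracket [4.75, 5]
m = 4.875, h(m) = 2.705078 (+); new bracket [4.875, 5]

[4.875, 5]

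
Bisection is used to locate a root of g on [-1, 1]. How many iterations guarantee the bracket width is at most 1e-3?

11

Width after n steps is 2/2^n. Need 2^n ≥ 2/1e-3 = 2000.
2^10 = 1024 < 2000 ≤ 2^11 = 2048, so n = 11.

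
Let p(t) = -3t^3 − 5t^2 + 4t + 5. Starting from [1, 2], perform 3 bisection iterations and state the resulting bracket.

[1, 1.125]

p(1.5) = -10.375 < 0, so the root lies in [1, 1.5]
p(1.25) = -3.671875 < 0, so the root lies in [1, 1.25]
p(1.125) = -1.099609 < 0, so the root lies in [1, 1.125]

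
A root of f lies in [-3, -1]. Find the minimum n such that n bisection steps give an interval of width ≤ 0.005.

9

Width after n steps is 2/2^n. Need 2^n ≥ 2/0.005 = 400.
2^8 = 256 < 400 ≤ 2^9 = 512, so n = 9.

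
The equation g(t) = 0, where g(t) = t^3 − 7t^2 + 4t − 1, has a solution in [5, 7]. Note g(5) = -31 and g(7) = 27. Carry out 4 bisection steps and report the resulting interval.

g(6) = -13 < 0, so the root lies in [6, 7]
g(6.5) = 3.875 > 0, so the root lies in [6, 6.5]
g(6.25) = -5.296875 < 0, so the root lies in [6.25, 6.5]
g(6.375) = -0.9004 < 0, so the root lies in [6.375, 6.5]

[6.375, 6.5]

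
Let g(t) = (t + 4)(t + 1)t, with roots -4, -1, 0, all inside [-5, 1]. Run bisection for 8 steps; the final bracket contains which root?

-4

midpoint -2: g = 4 > 0 → [-5, -2]
midpoint -3.5: g = 4.375 > 0 → [-5, -3.5]
midpoint -4.25: g = -3.453125 < 0 → [-4.25, -3.5]
midpoint -3.875: g = 1.3926 > 0 → [-4.25, -3.875]
midpoint -4.0625: g = -0.7776 < 0 → [-4.0625, -3.875]
midpoint -3.96875: g = 0.3682 > 0 → [-4.0625, -3.96875]
midpoint -4.015625: g = -0.1892 < 0 → [-4.015625, -3.96875]
midpoint -3.9921875: g = 0.0933 > 0 → [-4.015625, -3.9921875]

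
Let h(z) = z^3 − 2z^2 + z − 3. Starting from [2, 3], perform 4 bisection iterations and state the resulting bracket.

midpoint 2.5: h = 2.625 > 0 → [2, 2.5]
midpoint 2.25: h = 0.515625 > 0 → [2, 2.25]
midpoint 2.125: h = -0.310547 < 0 → [2.125, 2.25]
midpoint 2.1875: h = 0.0847 > 0 → [2.125, 2.1875]

[2.125, 2.1875]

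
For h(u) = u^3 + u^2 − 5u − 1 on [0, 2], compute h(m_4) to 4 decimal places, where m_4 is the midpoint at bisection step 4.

-0.2676

h(1) = -4 < 0, so the root lies in [1, 2]
h(1.5) = -2.875 < 0, so the root lies in [1.5, 2]
h(1.75) = -1.328125 < 0, so the root lies in [1.75, 2]
h(1.875) = -0.2676 < 0, so the root lies in [1.875, 2]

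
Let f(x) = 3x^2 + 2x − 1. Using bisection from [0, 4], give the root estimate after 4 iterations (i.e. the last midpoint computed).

0.25

x = 2 gives f = 15, positive; keep [0, 2]
x = 1 gives f = 4, positive; keep [0, 1]
x = 0.5 gives f = 0.75, positive; keep [0, 0.5]
x = 0.25 gives f = -0.3125, negative; keep [0.25, 0.5]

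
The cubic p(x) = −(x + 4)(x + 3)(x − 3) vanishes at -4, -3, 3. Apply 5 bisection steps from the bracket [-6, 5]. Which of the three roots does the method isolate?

3

x = -0.5 gives p = 30.625, positive; keep [-0.5, 5]
x = 2.25 gives p = 24.609375, positive; keep [2.25, 5]
x = 3.625 gives p = -31.572266, negative; keep [2.25, 3.625]
x = 2.9375 gives p = 2.5745, positive; keep [2.9375, 3.625]
x = 3.28125 gives p = -12.8631, negative; keep [2.9375, 3.28125]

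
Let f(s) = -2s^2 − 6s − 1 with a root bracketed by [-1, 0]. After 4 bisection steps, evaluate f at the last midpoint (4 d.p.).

s = -0.5 gives f = 1.5, positive; keep [-0.5, 0]
s = -0.25 gives f = 0.375, positive; keep [-0.25, 0]
s = -0.125 gives f = -0.28125, negative; keep [-0.25, -0.125]
s = -0.1875 gives f = 0.0547, positive; keep [-0.1875, -0.125]

0.0547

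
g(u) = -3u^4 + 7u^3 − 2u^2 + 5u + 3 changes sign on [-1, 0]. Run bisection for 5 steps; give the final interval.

[-0.4375, -0.40625]

midpoint -0.5: g = -1.0625 < 0 → [-0.5, 0]
midpoint -0.25: g = 1.503906 > 0 → [-0.5, -0.25]
midpoint -0.375: g = 0.415283 > 0 → [-0.5, -0.375]
midpoint -0.4375: g = -0.2664 < 0 → [-0.4375, -0.375]
midpoint -0.40625: g = 0.0876 > 0 → [-0.4375, -0.40625]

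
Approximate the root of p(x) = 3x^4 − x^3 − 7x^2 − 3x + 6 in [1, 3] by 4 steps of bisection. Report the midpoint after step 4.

m = 2, p(m) = 12 (+); new bracket [1, 2]
m = 1.5, p(m) = -2.4375 (−); new bracket [1.5, 2]
m = 1.75, p(m) = 2.089844 (+); new bracket [1.5, 1.75]
m = 1.625, p(m) = -0.7317 (−); new bracket [1.625, 1.75]

1.625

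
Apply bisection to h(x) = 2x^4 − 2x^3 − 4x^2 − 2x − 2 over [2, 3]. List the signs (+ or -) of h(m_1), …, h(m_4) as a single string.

++--

midpoint 2.5: h = 14.875 > 0 → [2, 2.5]
midpoint 2.25: h = 1.726562 > 0 → [2, 2.25]
midpoint 2.125: h = -2.722168 < 0 → [2.125, 2.25]
midpoint 2.1875: h = -0.6552 < 0 → [2.1875, 2.25]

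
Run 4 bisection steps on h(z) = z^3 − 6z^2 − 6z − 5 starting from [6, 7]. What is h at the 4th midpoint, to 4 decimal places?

m = 6.5, h(m) = -22.875 (−); new bracket [6.5, 7]
m = 6.75, h(m) = -11.328125 (−); new bracket [6.75, 7]
m = 6.875, h(m) = -4.892578 (−); new bracket [6.875, 7]
m = 6.9375, h(m) = -1.5042 (−); new bracket [6.9375, 7]

-1.5042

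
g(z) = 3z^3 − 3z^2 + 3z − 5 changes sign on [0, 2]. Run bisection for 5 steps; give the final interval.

[1.25, 1.3125]

midpoint 1: g = -2 < 0 → [1, 2]
midpoint 1.5: g = 2.875 > 0 → [1, 1.5]
midpoint 1.25: g = -0.078125 < 0 → [1.25, 1.5]
midpoint 1.375: g = 1.252 > 0 → [1.25, 1.375]
midpoint 1.3125: g = 0.5525 > 0 → [1.25, 1.3125]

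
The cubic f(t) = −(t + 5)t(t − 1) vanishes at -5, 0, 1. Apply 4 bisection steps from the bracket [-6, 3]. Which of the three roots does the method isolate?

-5

f(-1.5) = -13.125 < 0, so the root lies in [-6, -1.5]
f(-3.75) = -22.265625 < 0, so the root lies in [-6, -3.75]
f(-4.875) = -3.580078 < 0, so the root lies in [-6, -4.875]
f(-5.4375) = 15.3142 > 0, so the root lies in [-5.4375, -4.875]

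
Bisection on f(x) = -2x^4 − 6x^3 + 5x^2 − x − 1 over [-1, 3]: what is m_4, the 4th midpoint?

-0.25

midpoint 1: f = -5 < 0 → [-1, 1]
midpoint 0: f = -1 < 0 → [-1, 0]
midpoint -0.5: f = 1.375 > 0 → [-0.5, 0]
midpoint -0.25: f = -0.3516 < 0 → [-0.5, -0.25]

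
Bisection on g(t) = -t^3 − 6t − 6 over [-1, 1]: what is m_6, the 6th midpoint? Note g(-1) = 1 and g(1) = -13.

-0.90625

g(0) = -6 < 0, so the root lies in [-1, 0]
g(-0.5) = -2.875 < 0, so the root lies in [-1, -0.5]
g(-0.75) = -1.078125 < 0, so the root lies in [-1, -0.75]
g(-0.875) = -0.0801 < 0, so the root lies in [-1, -0.875]
g(-0.9375) = 0.449 > 0, so the root lies in [-0.9375, -0.875]
g(-0.90625) = 0.1818 > 0, so the root lies in [-0.90625, -0.875]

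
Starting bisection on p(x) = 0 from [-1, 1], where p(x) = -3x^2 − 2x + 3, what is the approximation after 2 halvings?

midpoint 0: p = 3 > 0 → [0, 1]
midpoint 0.5: p = 1.25 > 0 → [0.5, 1]

0.5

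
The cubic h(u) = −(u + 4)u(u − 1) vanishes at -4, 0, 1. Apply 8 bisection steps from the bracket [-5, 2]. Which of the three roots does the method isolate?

u = -1.5 gives h = -9.375, negative; keep [-5, -1.5]
u = -3.25 gives h = -10.359375, negative; keep [-5, -3.25]
u = -4.125 gives h = 2.642578, positive; keep [-4.125, -3.25]
u = -3.6875 gives h = -5.4016, negative; keep [-4.125, -3.6875]
u = -3.90625 gives h = -1.7967, negative; keep [-4.125, -3.90625]
u = -4.015625 gives h = 0.3147, positive; keep [-4.015625, -3.90625]
u = -3.9609375 gives h = -0.7676, negative; keep [-4.015625, -3.9609375]
u = -3.98828125 gives h = -0.2331, negative; keep [-4.015625, -3.98828125]

-4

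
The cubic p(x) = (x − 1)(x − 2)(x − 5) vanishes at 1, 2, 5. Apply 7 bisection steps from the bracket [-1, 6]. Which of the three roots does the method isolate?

5

p(2.5) = -1.875 < 0, so the root lies in [2.5, 6]
p(4.25) = -5.484375 < 0, so the root lies in [4.25, 6]
p(5.125) = 1.611328 > 0, so the root lies in [4.25, 5.125]
p(4.6875) = -3.0969 < 0, so the root lies in [4.6875, 5.125]
p(4.90625) = -1.0643 < 0, so the root lies in [4.90625, 5.125]
p(5.015625) = 0.1892 > 0, so the root lies in [4.90625, 5.015625]
p(4.9609375) = -0.4581 < 0, so the root lies in [4.9609375, 5.015625]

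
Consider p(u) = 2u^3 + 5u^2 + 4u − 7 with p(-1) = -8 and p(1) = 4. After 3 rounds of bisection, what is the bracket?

p(0) = -7 < 0, so the root lies in [0, 1]
p(0.5) = -3.5 < 0, so the root lies in [0.5, 1]
p(0.75) = -0.34375 < 0, so the root lies in [0.75, 1]

[0.75, 1]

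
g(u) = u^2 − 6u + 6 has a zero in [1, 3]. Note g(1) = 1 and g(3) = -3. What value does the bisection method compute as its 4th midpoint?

midpoint 2: g = -2 < 0 → [1, 2]
midpoint 1.5: g = -0.75 < 0 → [1, 1.5]
midpoint 1.25: g = 0.0625 > 0 → [1.25, 1.5]
midpoint 1.375: g = -0.3594 < 0 → [1.25, 1.375]

1.375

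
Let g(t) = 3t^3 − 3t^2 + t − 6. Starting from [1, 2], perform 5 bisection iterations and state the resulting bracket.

midpoint 1.5: g = -1.125 < 0 → [1.5, 2]
midpoint 1.75: g = 2.640625 > 0 → [1.5, 1.75]
midpoint 1.625: g = 0.576172 > 0 → [1.5, 1.625]
midpoint 1.5625: g = -0.3176 < 0 → [1.5625, 1.625]
midpoint 1.59375: g = 0.1182 > 0 → [1.5625, 1.59375]

[1.5625, 1.59375]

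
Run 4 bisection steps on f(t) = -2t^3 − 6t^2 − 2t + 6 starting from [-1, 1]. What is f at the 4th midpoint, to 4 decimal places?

t = 0 gives f = 6, positive; keep [0, 1]
t = 0.5 gives f = 3.25, positive; keep [0.5, 1]
t = 0.75 gives f = 0.28125, positive; keep [0.75, 1]
t = 0.875 gives f = -1.6836, negative; keep [0.75, 0.875]

-1.6836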